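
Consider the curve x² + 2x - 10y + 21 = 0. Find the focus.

(-1, 9/2)

Only x is squared. Complete the square in x: (x + 1)² = 10(y - 2).
Vertex (-1, 2); 4p = 10 so p = 5/2. Opens up.
Focus is p units from the vertex along the axis: (h, k + p).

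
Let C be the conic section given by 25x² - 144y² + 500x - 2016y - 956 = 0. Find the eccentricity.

Group: 25(x² + 20x) -144(y² + 14y) = 956
Complete the square in x and y: 25(x + 10)² -144(y + 7)² = 956 + 2500 - 7056 = -3600
Divide by -3600: (y + 7)²/25 - (x + 10)²/144 = 1
Hyperbola, center (-10, -7), transverse axis vertical; a² = 25, b² = 144.
c² = a² + b² = 169, so c = 13.
e = c/a = 13/5.

e = 13/5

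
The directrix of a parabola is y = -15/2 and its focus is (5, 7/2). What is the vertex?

(5, -2)

The vertex is the midpoint between the focus and the directrix along the axis of symmetry.
Axis is vertical (directrix is horizontal). Vertex y-coordinate = (7/2 + (-15/2))/2 = -2; x-coordinate = 5.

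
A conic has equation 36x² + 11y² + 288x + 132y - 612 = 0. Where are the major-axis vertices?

(-4, -18) and (-4, 6)

Rearranging, 36(x² + 8x) + 11(y² + 12y) = 612.
Complete the square: 36(x + 4)² + 11(y + 6)² = 612 + 576 + 396 = 1584
Divide through by 1584 to get (x + 4)²/44 + (y + 6)²/144 = 1.
Ellipse, center (-4, -6), major axis vertical; a² = 144, b² = 44.
a = 12. Vertices at (h, k ± a).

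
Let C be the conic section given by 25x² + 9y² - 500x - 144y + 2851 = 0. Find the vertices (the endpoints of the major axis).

Group the x- and y-terms: 25(x² - 20x) + 9(y² - 16y) = -2851
Complete the square in x and y: 25(x - 10)² + 9(y - 8)² = -2851 + 2500 + 576 = 225
Divide through by 225 to get (x - 10)²/9 + (y - 8)²/25 = 1.
Ellipse, center (10, 8), major axis vertical; a² = 25, b² = 9.
a = 5. Vertices at (h, k ± a).

(10, 3) and (10, 13)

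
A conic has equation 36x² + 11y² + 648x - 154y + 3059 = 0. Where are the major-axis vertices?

Rearranging, 36(x² + 18x) + 11(y² - 14y) = -3059.
Complete the square: 36(x + 9)² + 11(y - 7)² = -3059 + 2916 + 539 = 396
Divide through by 396 to get (x + 9)²/11 + (y - 7)²/36 = 1.
Ellipse, center (-9, 7), major axis vertical; a² = 36, b² = 11.
a = 6. Vertices at (h, k ± a).

(-9, 1) and (-9, 13)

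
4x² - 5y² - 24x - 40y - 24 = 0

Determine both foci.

(3, -7) and (3, -1)

Rearranging, 4(x² - 6x) -5(y² + 8y) = 24.
4(x - 3)² -5(y + 4)² = 24 + 36 - 80 = -20
Divide by -20: (y + 4)²/4 - (x - 3)²/5 = 1
Hyperbola, center (3, -4), transverse axis vertical; a² = 4, b² = 5.
c² = a² + b² = 4 + 5 = 9, so c = 3.
Foci lie on the vertical axis through the center: (h, k ± c).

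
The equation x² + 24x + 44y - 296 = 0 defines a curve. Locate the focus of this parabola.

(-12, -1)

Only x is squared. Complete the square in x: (x + 12)² = -44(y - 10).
Vertex (-12, 10); 4p = -44 so p = -11. Opens down.
Focus is p units from the vertex along the axis: (h, k + p).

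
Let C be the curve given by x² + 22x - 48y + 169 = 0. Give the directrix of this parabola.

y = -11

Only x is squared. Complete the square in x: (x + 11)² = 48(y - 1).
Vertex (-11, 1); 4p = 48 so p = 12. Opens up.
Directrix is the horizontal line y = k − p = 1 − (12) = -11.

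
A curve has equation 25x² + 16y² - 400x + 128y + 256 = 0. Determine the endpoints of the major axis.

(8, -14) and (8, 6)

Collect terms: 25(x² - 16x) + 16(y² + 8y) = -256
Complete the square: 25(x - 8)² + 16(y + 4)² = -256 + 1600 + 256 = 1600
Divide by 1600: (x - 8)²/64 + (y + 4)²/100 = 1
Ellipse, center (8, -4), major axis vertical; a² = 100, b² = 64.
a = 10. Vertices at (h, k ± a).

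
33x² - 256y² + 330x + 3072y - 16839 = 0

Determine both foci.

(-22, 6) and (12, 6)

33(x² + 10x) -256(y² - 12y) = 16839
33(x + 5)² -256(y - 6)² = 16839 + 825 - 9216 = 8448
Divide through by 8448 to get (x + 5)²/256 - (y - 6)²/33 = 1.
Hyperbola, center (-5, 6), transverse axis horizontal; a² = 256, b² = 33.
c² = a² + b² = 256 + 33 = 289, so c = 17.
Foci lie on the horizontal axis through the center: (h ± c, k).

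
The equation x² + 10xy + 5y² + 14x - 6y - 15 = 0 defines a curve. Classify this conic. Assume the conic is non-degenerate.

A = 1, B = 10, C = 5.
Discriminant B² − 4AC = 10² − 4·1·5 = 80.
B² − 4AC > 0 ⇒ hyperbola.

hyperbola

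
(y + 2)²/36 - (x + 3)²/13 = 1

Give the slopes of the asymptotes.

6√13/13 and -6√13/13

Center (-3, -2). The positive term is the y-term, so the transverse axis is vertical; a² = 36, b² = 13.
For a vertical hyperbola the asymptotes have slope ±a/b.
Here that is ±6/√13 = ±6√13/13.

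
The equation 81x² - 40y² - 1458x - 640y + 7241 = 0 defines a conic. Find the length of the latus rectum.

80/9

Collect terms: 81(x² - 18x) -40(y² + 16y) = -7241
81(x - 9)² -40(y + 8)² = -7241 + 6561 - 2560 = -3240
Divide by -3240: (y + 8)²/81 - (x - 9)²/40 = 1
Hyperbola, center (9, -8), transverse axis vertical; a² = 81, b² = 40.
Latus rectum length = 2b²/a = 2·40/9 = 80/9.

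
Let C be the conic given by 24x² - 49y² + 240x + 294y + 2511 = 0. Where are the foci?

(-5, 3 - √146) and (-5, 3 + √146)

Group the x- and y-terms: 24(x² + 10x) -49(y² - 6y) = -2511
Completing the square gives 24(x + 5)² -49(y - 3)² = -2511 + 600 - 441 = -2352.
Dividing both sides by -2352: (y - 3)²/48 - (x + 5)²/98 = 1
Hyperbola, center (-5, 3), transverse axis vertical; a² = 48, b² = 98.
c² = a² + b² = 48 + 98 = 146, so c = √146.
Foci lie on the vertical axis through the center: (h, k ± c).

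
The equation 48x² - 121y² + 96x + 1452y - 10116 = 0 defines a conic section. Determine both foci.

(-14, 6) and (12, 6)

Group the x- and y-terms: 48(x² + 2x) -121(y² - 12y) = 10116
48(x + 1)² -121(y - 6)² = 10116 + 48 - 4356 = 5808
Dividing both sides by 5808: (x + 1)²/121 - (y - 6)²/48 = 1
Hyperbola, center (-1, 6), transverse axis horizontal; a² = 121, b² = 48.
c² = a² + b² = 121 + 48 = 169, so c = 13.
Foci lie on the horizontal axis through the center: (h ± c, k).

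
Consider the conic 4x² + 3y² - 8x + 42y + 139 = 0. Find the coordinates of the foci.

(1, -8) and (1, -6)

Rearranging, 4(x² - 2x) + 3(y² + 14y) = -139.
4(x - 1)² + 3(y + 7)² = -139 + 4 + 147 = 12
Divide by 12: (x - 1)²/3 + (y + 7)²/4 = 1
Ellipse, center (1, -7), major axis vertical; a² = 4, b² = 3.
c² = a² - b² = 4 - 3 = 1, so c = 1.
Foci lie on the vertical axis through the center: (h, k ± c).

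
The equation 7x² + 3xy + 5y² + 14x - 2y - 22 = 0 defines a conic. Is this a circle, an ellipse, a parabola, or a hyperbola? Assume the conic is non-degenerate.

ellipse

A = 7, B = 3, C = 5.
Discriminant B² − 4AC = 3² − 4·7·5 = -131.
B² − 4AC < 0 ⇒ ellipse.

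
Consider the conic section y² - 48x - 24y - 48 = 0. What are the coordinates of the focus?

(8, 12)

Only y is squared. Complete the square in y: (y - 12)² = 48(x + 4).
Vertex (-4, 12); 4p = 48 so p = 12. Opens right.
Focus is p units from the vertex along the axis: (h + p, k).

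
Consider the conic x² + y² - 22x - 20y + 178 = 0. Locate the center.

Group the x- and y-terms: (x² - 22x) + (y² - 20y) = -178
Complete the square: (x - 11)² + (y - 10)² = -178 + 121 + 100 = 43
So (x - 11)² + (y - 10)² = 43.
Circle centered at (11, 10) with r² = 43.

(11, 10)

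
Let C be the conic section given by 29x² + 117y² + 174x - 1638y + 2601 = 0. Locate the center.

Collect terms: 29(x² + 6x) + 117(y² - 14y) = -2601
Complete the square in x and y: 29(x + 3)² + 117(y - 7)² = -2601 + 261 + 5733 = 3393
Dividing both sides by 3393: (x + 3)²/117 + (y - 7)²/29 = 1
Ellipse with center (-3, 7).

(-3, 7)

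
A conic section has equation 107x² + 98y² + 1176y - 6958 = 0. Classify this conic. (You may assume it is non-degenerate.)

ellipse

No xy term. Coefficients of x² and y² are A = 107, C = 98.
A and C have the same sign but A ≠ C ⇒ ellipse.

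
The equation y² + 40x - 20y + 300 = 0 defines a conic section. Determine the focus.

(-15, 10)

Only y is squared. Complete the square in y: (y - 10)² = -40(x + 5).
Vertex (-5, 10); 4p = -40 so p = -10. Opens left.
Focus is p units from the vertex along the axis: (h + p, k).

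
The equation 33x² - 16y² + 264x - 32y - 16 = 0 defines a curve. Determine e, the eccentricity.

e = 7/4

Group: 33(x² + 8x) -16(y² + 2y) = 16
Completing the square gives 33(x + 4)² -16(y + 1)² = 16 + 528 - 16 = 528.
Divide by 528: (x + 4)²/16 - (y + 1)²/33 = 1
Hyperbola, center (-4, -1), transverse axis horizontal; a² = 16, b² = 33.
c² = a² + b² = 49, so c = 7.
e = c/a = 7/4.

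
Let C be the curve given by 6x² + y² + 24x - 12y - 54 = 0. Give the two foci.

Rearranging, 6(x² + 4x) + (y² - 12y) = 54.
Completing the square gives 6(x + 2)² + (y - 6)² = 54 + 24 + 36 = 114.
Dividing both sides by 114: (x + 2)²/19 + (y - 6)²/114 = 1
Ellipse, center (-2, 6), major axis vertical; a² = 114, b² = 19.
c² = a² - b² = 114 - 19 = 95, so c = √95.
Foci lie on the vertical axis through the center: (h, k ± c).

(-2, 6 - √95) and (-2, 6 + √95)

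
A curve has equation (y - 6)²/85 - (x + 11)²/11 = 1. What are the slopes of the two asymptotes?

Center (-11, 6). The positive term is the y-term, so the transverse axis is vertical; a² = 85, b² = 11.
For a vertical hyperbola the asymptotes have slope ±a/b.
Here that is ±√85/√11 = ±√935/11.

√935/11 and -√935/11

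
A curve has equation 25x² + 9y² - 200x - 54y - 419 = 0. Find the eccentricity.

e = 4/5

Collect terms: 25(x² - 8x) + 9(y² - 6y) = 419
Completing the square gives 25(x - 4)² + 9(y - 3)² = 419 + 400 + 81 = 900.
Divide by 900: (x - 4)²/36 + (y - 3)²/100 = 1
Ellipse, center (4, 3), major axis vertical; a² = 100, b² = 36.
c² = a² - b² = 64, so c = 8.
e = c/a = 8/10 = 4/5.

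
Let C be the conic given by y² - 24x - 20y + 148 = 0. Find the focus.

(8, 10)

Only y is squared. Complete the square in y: (y - 10)² = 24(x - 2).
Vertex (2, 10); 4p = 24 so p = 6. Opens right.
Focus is p units from the vertex along the axis: (h + p, k).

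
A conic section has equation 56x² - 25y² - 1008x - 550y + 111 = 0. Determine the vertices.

(4, -11) and (14, -11)

56(x² - 18x) -25(y² + 22y) = -111
Complete the square in x and y: 56(x - 9)² -25(y + 11)² = -111 + 4536 - 3025 = 1400
Divide by 1400: (x - 9)²/25 - (y + 11)²/56 = 1
Hyperbola, center (9, -11), transverse axis horizontal; a² = 25, b² = 56.
a = 5. Vertices at (h ± a, k).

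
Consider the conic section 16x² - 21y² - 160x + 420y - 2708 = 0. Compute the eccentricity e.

Group the x- and y-terms: 16(x² - 10x) -21(y² - 20y) = 2708
Complete the square in x and y: 16(x - 5)² -21(y - 10)² = 2708 + 400 - 2100 = 1008
Divide by 1008: (x - 5)²/63 - (y - 10)²/48 = 1
Hyperbola, center (5, 10), transverse axis horizontal; a² = 63, b² = 48.
c² = a² + b² = 111, so c = √111.
e = c/a = √111/3√7 = √777/21.

e = √777/21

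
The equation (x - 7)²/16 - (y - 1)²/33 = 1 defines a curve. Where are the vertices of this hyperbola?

Center (7, 1). The positive term is the x-term, so the transverse axis is horizontal; a² = 16, b² = 33.
a = 4. Vertices at (h ± a, k).

(3, 1) and (11, 1)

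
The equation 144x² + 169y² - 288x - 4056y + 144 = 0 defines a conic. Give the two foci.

(-4, 12) and (6, 12)

Group the x- and y-terms: 144(x² - 2x) + 169(y² - 24y) = -144
Complete the square: 144(x - 1)² + 169(y - 12)² = -144 + 144 + 24336 = 24336
Divide by 24336: (x - 1)²/169 + (y - 12)²/144 = 1
Ellipse, center (1, 12), major axis horizontal; a² = 169, b² = 144.
c² = a² - b² = 169 - 144 = 25, so c = 5.
Foci lie on the horizontal axis through the center: (h ± c, k).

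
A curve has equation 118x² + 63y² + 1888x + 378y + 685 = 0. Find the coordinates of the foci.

(-8, -3 - √55) and (-8, -3 + √55)

118(x² + 16x) + 63(y² + 6y) = -685
Complete the square in x and y: 118(x + 8)² + 63(y + 3)² = -685 + 7552 + 567 = 7434
Divide by 7434: (x + 8)²/63 + (y + 3)²/118 = 1
Ellipse, center (-8, -3), major axis vertical; a² = 118, b² = 63.
c² = a² - b² = 118 - 63 = 55, so c = √55.
Foci lie on the vertical axis through the center: (h, k ± c).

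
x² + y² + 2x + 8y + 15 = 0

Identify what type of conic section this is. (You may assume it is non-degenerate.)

circle

No xy term. Coefficients of x² and y² are A = 1, C = 1.
A = C (same sign) ⇒ circle.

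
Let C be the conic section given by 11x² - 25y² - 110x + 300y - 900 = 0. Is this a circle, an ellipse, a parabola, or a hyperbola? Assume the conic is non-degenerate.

hyperbola

No xy term. Coefficients of x² and y² are A = 11, C = -25.
A and C have opposite signs ⇒ hyperbola.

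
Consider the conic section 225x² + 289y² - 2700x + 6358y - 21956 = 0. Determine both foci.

Collect terms: 225(x² - 12x) + 289(y² + 22y) = 21956
Complete the square: 225(x - 6)² + 289(y + 11)² = 21956 + 8100 + 34969 = 65025
Dividing both sides by 65025: (x - 6)²/289 + (y + 11)²/225 = 1
Ellipse, center (6, -11), major axis horizontal; a² = 289, b² = 225.
c² = a² - b² = 289 - 225 = 64, so c = 8.
Foci lie on the horizontal axis through the center: (h ± c, k).

(-2, -11) and (14, -11)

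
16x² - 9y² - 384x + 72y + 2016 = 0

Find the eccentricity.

e = 5/3

Rearranging, 16(x² - 24x) -9(y² - 8y) = -2016.
Complete the square: 16(x - 12)² -9(y - 4)² = -2016 + 2304 - 144 = 144
Divide by 144: (x - 12)²/9 - (y - 4)²/16 = 1
Hyperbola, center (12, 4), transverse axis horizontal; a² = 9, b² = 16.
c² = a² + b² = 25, so c = 5.
e = c/a = 5/3.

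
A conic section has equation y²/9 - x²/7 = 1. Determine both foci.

Center (0, 0). The positive term is the y-term, so the transverse axis is vertical; a² = 9, b² = 7.
c² = a² + b² = 9 + 7 = 16, so c = 4.
Foci lie on the vertical axis through the center: (h, k ± c).

(0, -4) and (0, 4)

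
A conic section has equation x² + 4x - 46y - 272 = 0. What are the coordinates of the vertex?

(-2, -6)

Only x is squared. Complete the square in x: (x + 2)² = 46(y + 6).
Vertex (-2, -6); 4p = 46 so p = 23/2. Opens up.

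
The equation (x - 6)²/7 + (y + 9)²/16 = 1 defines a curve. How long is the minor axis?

2√7

Center (6, -9). The larger denominator 16 sits under the y-term, so the major axis is vertical; a² = 16, b² = 7.
b² = 7 so b = √7; the minor axis has length 2b = 2√7.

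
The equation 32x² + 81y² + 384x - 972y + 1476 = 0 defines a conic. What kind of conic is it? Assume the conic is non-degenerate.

ellipse

No xy term. Coefficients of x² and y² are A = 32, C = 81.
A and C have the same sign but A ≠ C ⇒ ellipse.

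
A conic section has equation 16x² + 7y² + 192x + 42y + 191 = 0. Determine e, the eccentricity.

16(x² + 12x) + 7(y² + 6y) = -191
Complete the square: 16(x + 6)² + 7(y + 3)² = -191 + 576 + 63 = 448
Dividing both sides by 448: (x + 6)²/28 + (y + 3)²/64 = 1
Ellipse, center (-6, -3), major axis vertical; a² = 64, b² = 28.
c² = a² - b² = 36, so c = 6.
e = c/a = 6/8 = 3/4.

e = 3/4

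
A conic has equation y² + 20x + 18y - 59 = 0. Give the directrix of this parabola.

x = 12

Only y is squared. Complete the square in y: (y + 9)² = -20(x - 7).
Vertex (7, -9); 4p = -20 so p = -5. Opens left.
Directrix is the vertical line x = h − p = 7 − (-5) = 12.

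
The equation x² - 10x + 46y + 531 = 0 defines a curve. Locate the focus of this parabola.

Only x is squared. Complete the square in x: (x - 5)² = -46(y + 11).
Vertex (5, -11); 4p = -46 so p = -23/2. Opens down.
Focus is p units from the vertex along the axis: (h, k + p).

(5, -45/2)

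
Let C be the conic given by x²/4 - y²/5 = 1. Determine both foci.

(-3, 0) and (3, 0)

Center (0, 0). The positive term is the x-term, so the transverse axis is horizontal; a² = 4, b² = 5.
c² = a² + b² = 4 + 5 = 9, so c = 3.
Foci lie on the horizontal axis through the center: (h ± c, k).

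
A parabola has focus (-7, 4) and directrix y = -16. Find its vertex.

The vertex is the midpoint between the focus and the directrix along the axis of symmetry.
Axis is vertical (directrix is horizontal). Vertex y-coordinate = (4 + (-16))/2 = -6; x-coordinate = -7.

(-7, -6)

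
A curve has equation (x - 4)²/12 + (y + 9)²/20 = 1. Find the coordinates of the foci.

Center (4, -9). The larger denominator 20 sits under the y-term, so the major axis is vertical; a² = 20, b² = 12.
c² = a² - b² = 20 - 12 = 8, so c = 2√2.
Foci lie on the vertical axis through the center: (h, k ± c).

(4, -9 - 2√2) and (4, -9 + 2√2)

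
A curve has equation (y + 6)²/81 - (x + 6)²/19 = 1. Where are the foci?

(-6, -16) and (-6, 4)

Center (-6, -6). The positive term is the y-term, so the transverse axis is vertical; a² = 81, b² = 19.
c² = a² + b² = 81 + 19 = 100, so c = 10.
Foci lie on the vertical axis through the center: (h, k ± c).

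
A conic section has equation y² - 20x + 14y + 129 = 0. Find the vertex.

(4, -7)

Only y is squared. Complete the square in y: (y + 7)² = 20(x - 4).
Vertex (4, -7); 4p = 20 so p = 5. Opens right.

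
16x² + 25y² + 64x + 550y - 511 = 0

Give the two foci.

Group: 16(x² + 4x) + 25(y² + 22y) = 511
16(x + 2)² + 25(y + 11)² = 511 + 64 + 3025 = 3600
Divide by 3600: (x + 2)²/225 + (y + 11)²/144 = 1
Ellipse, center (-2, -11), major axis horizontal; a² = 225, b² = 144.
c² = a² - b² = 225 - 144 = 81, so c = 9.
Foci lie on the horizontal axis through the center: (h ± c, k).

(-11, -11) and (7, -11)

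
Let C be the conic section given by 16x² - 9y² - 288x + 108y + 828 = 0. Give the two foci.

Group the x- and y-terms: 16(x² - 18x) -9(y² - 12y) = -828
Complete the square in x and y: 16(x - 9)² -9(y - 6)² = -828 + 1296 - 324 = 144
Divide through by 144 to get (x - 9)²/9 - (y - 6)²/16 = 1.
Hyperbola, center (9, 6), transverse axis horizontal; a² = 9, b² = 16.
c² = a² + b² = 9 + 16 = 25, so c = 5.
Foci lie on the horizontal axis through the center: (h ± c, k).

(4, 6) and (14, 6)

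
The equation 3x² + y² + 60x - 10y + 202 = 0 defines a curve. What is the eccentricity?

Rearranging, 3(x² + 20x) + (y² - 10y) = -202.
Completing the square gives 3(x + 10)² + (y - 5)² = -202 + 300 + 25 = 123.
Divide through by 123 to get (x + 10)²/41 + (y - 5)²/123 = 1.
Ellipse, center (-10, 5), major axis vertical; a² = 123, b² = 41.
c² = a² - b² = 82, so c = √82.
e = c/a = √82/√123 = √6/3.

e = √6/3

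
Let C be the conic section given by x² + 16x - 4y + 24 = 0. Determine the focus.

Only x is squared. Complete the square in x: (x + 8)² = 4(y + 10).
Vertex (-8, -10); 4p = 4 so p = 1. Opens up.
Focus is p units from the vertex along the axis: (h, k + p).

(-8, -9)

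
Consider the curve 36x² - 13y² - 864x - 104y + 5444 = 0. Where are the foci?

36(x² - 24x) -13(y² + 8y) = -5444
Complete the square: 36(x - 12)² -13(y + 4)² = -5444 + 5184 - 208 = -468
Divide by -468: (y + 4)²/36 - (x - 12)²/13 = 1
Hyperbola, center (12, -4), transverse axis vertical; a² = 36, b² = 13.
c² = a² + b² = 36 + 13 = 49, so c = 7.
Foci lie on the vertical axis through the center: (h, k ± c).

(12, -11) and (12, 3)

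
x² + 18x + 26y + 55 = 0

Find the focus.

(-9, -11/2)

Only x is squared. Complete the square in x: (x + 9)² = -26(y - 1).
Vertex (-9, 1); 4p = -26 so p = -13/2. Opens down.
Focus is p units from the vertex along the axis: (h, k + p).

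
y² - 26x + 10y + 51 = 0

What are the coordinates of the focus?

(15/2, -5)

Only y is squared. Complete the square in y: (y + 5)² = 26(x - 1).
Vertex (1, -5); 4p = 26 so p = 13/2. Opens right.
Focus is p units from the vertex along the axis: (h + p, k).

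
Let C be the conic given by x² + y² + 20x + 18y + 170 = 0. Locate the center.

Group the x- and y-terms: (x² + 20x) + (y² + 18y) = -170
(x + 10)² + (y + 9)² = -170 + 100 + 81 = 11
So (x + 10)² + (y + 9)² = 11.
Circle centered at (-10, -9) with r² = 11.

(-10, -9)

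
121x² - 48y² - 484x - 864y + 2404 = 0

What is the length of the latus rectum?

96/11

Group the x- and y-terms: 121(x² - 4x) -48(y² + 18y) = -2404
121(x - 2)² -48(y + 9)² = -2404 + 484 - 3888 = -5808
Divide by -5808: (y + 9)²/121 - (x - 2)²/48 = 1
Hyperbola, center (2, -9), transverse axis vertical; a² = 121, b² = 48.
Latus rectum length = 2b²/a = 2·48/11 = 96/11.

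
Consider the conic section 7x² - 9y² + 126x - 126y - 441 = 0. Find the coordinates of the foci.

(-21, -7) and (3, -7)

Collect terms: 7(x² + 18x) -9(y² + 14y) = 441
Complete the square: 7(x + 9)² -9(y + 7)² = 441 + 567 - 441 = 567
Divide through by 567 to get (x + 9)²/81 - (y + 7)²/63 = 1.
Hyperbola, center (-9, -7), transverse axis horizontal; a² = 81, b² = 63.
c² = a² + b² = 81 + 63 = 144, so c = 12.
Foci lie on the horizontal axis through the center: (h ± c, k).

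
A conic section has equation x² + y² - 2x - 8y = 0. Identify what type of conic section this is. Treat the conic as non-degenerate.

No xy term. Coefficients of x² and y² are A = 1, C = 1.
A = C (same sign) ⇒ circle.

circle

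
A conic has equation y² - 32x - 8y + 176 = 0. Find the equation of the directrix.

Only y is squared. Complete the square in y: (y - 4)² = 32(x - 5).
Vertex (5, 4); 4p = 32 so p = 8. Opens right.
Directrix is the vertical line x = h − p = 5 − (8) = -3.

x = -3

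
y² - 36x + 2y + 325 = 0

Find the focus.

(18, -1)

Only y is squared. Complete the square in y: (y + 1)² = 36(x - 9).
Vertex (9, -1); 4p = 36 so p = 9. Opens right.
Focus is p units from the vertex along the axis: (h + p, k).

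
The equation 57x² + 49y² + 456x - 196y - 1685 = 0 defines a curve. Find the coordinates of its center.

Group the x- and y-terms: 57(x² + 8x) + 49(y² - 4y) = 1685
Completing the square gives 57(x + 4)² + 49(y - 2)² = 1685 + 912 + 196 = 2793.
Divide through by 2793 to get (x + 4)²/49 + (y - 2)²/57 = 1.
Ellipse with center (-4, 2).

(-4, 2)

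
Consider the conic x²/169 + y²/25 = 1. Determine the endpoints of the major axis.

Center (0, 0). The larger denominator 169 sits under the x-term, so the major axis is horizontal; a² = 169, b² = 25.
a = 13. Vertices at (h ± a, k).

(-13, 0) and (13, 0)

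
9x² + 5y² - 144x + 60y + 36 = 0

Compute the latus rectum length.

9(x² - 16x) + 5(y² + 12y) = -36
9(x - 8)² + 5(y + 6)² = -36 + 576 + 180 = 720
Dividing both sides by 720: (x - 8)²/80 + (y + 6)²/144 = 1
Ellipse, center (8, -6), major axis vertical; a² = 144, b² = 80.
Latus rectum length = 2b²/a = 2·80/12 = 40/3.

40/3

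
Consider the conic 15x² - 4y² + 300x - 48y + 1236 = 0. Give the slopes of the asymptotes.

√15/2 and -√15/2

Rearranging, 15(x² + 20x) -4(y² + 12y) = -1236.
Complete the square: 15(x + 10)² -4(y + 6)² = -1236 + 1500 - 144 = 120
Divide by 120: (x + 10)²/8 - (y + 6)²/30 = 1
Hyperbola, center (-10, -6), transverse axis horizontal; a² = 8, b² = 30.
For a horizontal hyperbola the asymptotes have slope ±b/a.
Here that is ±√30/2√2 = ±√15/2.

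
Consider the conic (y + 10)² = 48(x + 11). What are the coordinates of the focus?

(1, -10)

Vertex (-11, -10); 4p = 48 so p = 12. Opens right.
Focus is p units from the vertex along the axis: (h + p, k).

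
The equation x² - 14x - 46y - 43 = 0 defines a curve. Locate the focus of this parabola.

Only x is squared. Complete the square in x: (x - 7)² = 46(y + 2).
Vertex (7, -2); 4p = 46 so p = 23/2. Opens up.
Focus is p units from the vertex along the axis: (h, k + p).

(7, 19/2)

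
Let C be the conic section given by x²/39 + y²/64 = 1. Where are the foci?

Center (0, 0). The larger denominator 64 sits under the y-term, so the major axis is vertical; a² = 64, b² = 39.
c² = a² - b² = 64 - 39 = 25, so c = 5.
Foci lie on the vertical axis through the center: (h, k ± c).

(0, -5) and (0, 5)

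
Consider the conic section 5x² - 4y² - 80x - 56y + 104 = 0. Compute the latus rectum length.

5

Group the x- and y-terms: 5(x² - 16x) -4(y² + 14y) = -104
Complete the square in x and y: 5(x - 8)² -4(y + 7)² = -104 + 320 - 196 = 20
Divide by 20: (x - 8)²/4 - (y + 7)²/5 = 1
Hyperbola, center (8, -7), transverse axis horizontal; a² = 4, b² = 5.
Latus rectum length = 2b²/a = 2·5/2 = 5.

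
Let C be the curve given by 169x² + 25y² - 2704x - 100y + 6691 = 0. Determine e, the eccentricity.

Group the x- and y-terms: 169(x² - 16x) + 25(y² - 4y) = -6691
Complete the square in x and y: 169(x - 8)² + 25(y - 2)² = -6691 + 10816 + 100 = 4225
Dividing both sides by 4225: (x - 8)²/25 + (y - 2)²/169 = 1
Ellipse, center (8, 2), major axis vertical; a² = 169, b² = 25.
c² = a² - b² = 144, so c = 12.
e = c/a = 12/13.

e = 12/13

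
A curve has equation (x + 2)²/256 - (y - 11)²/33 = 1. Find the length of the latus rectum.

Center (-2, 11). The positive term is the x-term, so the transverse axis is horizontal; a² = 256, b² = 33.
Latus rectum length = 2b²/a = 2·33/16 = 33/8.

33/8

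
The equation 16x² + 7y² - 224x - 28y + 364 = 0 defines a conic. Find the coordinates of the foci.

(7, -4) and (7, 8)

Collect terms: 16(x² - 14x) + 7(y² - 4y) = -364
Completing the square gives 16(x - 7)² + 7(y - 2)² = -364 + 784 + 28 = 448.
Divide through by 448 to get (x - 7)²/28 + (y - 2)²/64 = 1.
Ellipse, center (7, 2), major axis vertical; a² = 64, b² = 28.
c² = a² - b² = 64 - 28 = 36, so c = 6.
Foci lie on the vertical axis through the center: (h, k ± c).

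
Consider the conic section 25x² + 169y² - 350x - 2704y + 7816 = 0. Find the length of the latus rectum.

50/13

Group: 25(x² - 14x) + 169(y² - 16y) = -7816
Completing the square gives 25(x - 7)² + 169(y - 8)² = -7816 + 1225 + 10816 = 4225.
Divide by 4225: (x - 7)²/169 + (y - 8)²/25 = 1
Ellipse, center (7, 8), major axis horizontal; a² = 169, b² = 25.
Latus rectum length = 2b²/a = 2·25/13 = 50/13.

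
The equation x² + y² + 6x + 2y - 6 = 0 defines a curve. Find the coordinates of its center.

(-3, -1)

Rearranging, (x² + 6x) + (y² + 2y) = 6.
Complete the square in x and y: (x + 3)² + (y + 1)² = 6 + 9 + 1 = 16
So (x + 3)² + (y + 1)² = 16.
Circle centered at (-3, -1) with r² = 16.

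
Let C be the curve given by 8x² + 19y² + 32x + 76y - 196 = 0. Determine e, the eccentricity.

e = √209/19

Rearranging, 8(x² + 4x) + 19(y² + 4y) = 196.
Complete the square in x and y: 8(x + 2)² + 19(y + 2)² = 196 + 32 + 76 = 304
Divide through by 304 to get (x + 2)²/38 + (y + 2)²/16 = 1.
Ellipse, center (-2, -2), major axis horizontal; a² = 38, b² = 16.
c² = a² - b² = 22, so c = √22.
e = c/a = √22/√38 = √209/19.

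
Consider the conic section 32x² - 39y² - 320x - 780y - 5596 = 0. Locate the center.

(5, -10)

Group the x- and y-terms: 32(x² - 10x) -39(y² + 20y) = 5596
Complete the square: 32(x - 5)² -39(y + 10)² = 5596 + 800 - 3900 = 2496
Divide by 2496: (x - 5)²/78 - (y + 10)²/64 = 1
Hyperbola with center (5, -10).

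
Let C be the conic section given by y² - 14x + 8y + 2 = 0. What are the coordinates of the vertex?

(-1, -4)

Only y is squared. Complete the square in y: (y + 4)² = 14(x + 1).
Vertex (-1, -4); 4p = 14 so p = 7/2. Opens right.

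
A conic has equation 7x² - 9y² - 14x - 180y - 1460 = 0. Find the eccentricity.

Collect terms: 7(x² - 2x) -9(y² + 20y) = 1460
7(x - 1)² -9(y + 10)² = 1460 + 7 - 900 = 567
Divide by 567: (x - 1)²/81 - (y + 10)²/63 = 1
Hyperbola, center (1, -10), transverse axis horizontal; a² = 81, b² = 63.
c² = a² + b² = 144, so c = 12.
e = c/a = 12/9 = 4/3.

e = 4/3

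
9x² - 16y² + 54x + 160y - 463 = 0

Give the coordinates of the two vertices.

Rearranging, 9(x² + 6x) -16(y² - 10y) = 463.
Complete the square: 9(x + 3)² -16(y - 5)² = 463 + 81 - 400 = 144
Dividing both sides by 144: (x + 3)²/16 - (y - 5)²/9 = 1
Hyperbola, center (-3, 5), transverse axis horizontal; a² = 16, b² = 9.
a = 4. Vertices at (h ± a, k).

(-7, 5) and (1, 5)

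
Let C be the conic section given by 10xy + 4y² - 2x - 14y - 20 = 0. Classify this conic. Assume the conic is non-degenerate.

hyperbola

A = 0, B = 10, C = 4.
Discriminant B² − 4AC = 10² − 4·0·4 = 100.
B² − 4AC > 0 ⇒ hyperbola.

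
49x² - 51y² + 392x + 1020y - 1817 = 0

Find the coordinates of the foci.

49(x² + 8x) -51(y² - 20y) = 1817
Completing the square gives 49(x + 4)² -51(y - 10)² = 1817 + 784 - 5100 = -2499.
Divide through by -2499 to get (y - 10)²/49 - (x + 4)²/51 = 1.
Hyperbola, center (-4, 10), transverse axis vertical; a² = 49, b² = 51.
c² = a² + b² = 49 + 51 = 100, so c = 10.
Foci lie on the vertical axis through the center: (h, k ± c).

(-4, 0) and (-4, 20)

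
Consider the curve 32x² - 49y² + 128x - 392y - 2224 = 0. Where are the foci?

(-11, -4) and (7, -4)

Rearranging, 32(x² + 4x) -49(y² + 8y) = 2224.
Completing the square gives 32(x + 2)² -49(y + 4)² = 2224 + 128 - 784 = 1568.
Divide by 1568: (x + 2)²/49 - (y + 4)²/32 = 1
Hyperbola, center (-2, -4), transverse axis horizontal; a² = 49, b² = 32.
c² = a² + b² = 49 + 32 = 81, so c = 9.
Foci lie on the horizontal axis through the center: (h ± c, k).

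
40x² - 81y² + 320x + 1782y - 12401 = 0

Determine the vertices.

40(x² + 8x) -81(y² - 22y) = 12401
Complete the square in x and y: 40(x + 4)² -81(y - 11)² = 12401 + 640 - 9801 = 3240
Divide through by 3240 to get (x + 4)²/81 - (y - 11)²/40 = 1.
Hyperbola, center (-4, 11), transverse axis horizontal; a² = 81, b² = 40.
a = 9. Vertices at (h ± a, k).

(-13, 11) and (5, 11)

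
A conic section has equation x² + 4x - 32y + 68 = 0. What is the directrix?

y = -6

Only x is squared. Complete the square in x: (x + 2)² = 32(y - 2).
Vertex (-2, 2); 4p = 32 so p = 8. Opens up.
Directrix is the horizontal line y = k − p = 2 − (8) = -6.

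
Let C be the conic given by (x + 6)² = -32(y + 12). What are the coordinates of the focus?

Vertex (-6, -12); 4p = -32 so p = -8. Opens down.
Focus is p units from the vertex along the axis: (h, k + p).

(-6, -20)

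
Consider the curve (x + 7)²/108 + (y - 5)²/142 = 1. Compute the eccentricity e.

e = √1207/71

Center (-7, 5). The larger denominator 142 sits under the y-term, so the major axis is vertical; a² = 142, b² = 108.
c² = a² - b² = 34, so c = √34.
e = c/a = √34/√142 = √1207/71.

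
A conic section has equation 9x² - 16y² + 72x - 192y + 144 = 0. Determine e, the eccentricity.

e = 5/3

9(x² + 8x) -16(y² + 12y) = -144
Complete the square in x and y: 9(x + 4)² -16(y + 6)² = -144 + 144 - 576 = -576
Dividing both sides by -576: (y + 6)²/36 - (x + 4)²/64 = 1
Hyperbola, center (-4, -6), transverse axis vertical; a² = 36, b² = 64.
c² = a² + b² = 100, so c = 10.
e = c/a = 10/6 = 5/3.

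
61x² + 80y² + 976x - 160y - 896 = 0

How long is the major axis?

Group: 61(x² + 16x) + 80(y² - 2y) = 896
Complete the square in x and y: 61(x + 8)² + 80(y - 1)² = 896 + 3904 + 80 = 4880
Divide through by 4880 to get (x + 8)²/80 + (y - 1)²/61 = 1.
Ellipse, center (-8, 1), major axis horizontal; a² = 80, b² = 61.
a² = 80 so a = 4√5; the major axis has length 2a = 8√5.

8√5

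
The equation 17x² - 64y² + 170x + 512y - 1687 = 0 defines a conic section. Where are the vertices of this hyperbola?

(-13, 4) and (3, 4)

Group: 17(x² + 10x) -64(y² - 8y) = 1687
Complete the square in x and y: 17(x + 5)² -64(y - 4)² = 1687 + 425 - 1024 = 1088
Divide by 1088: (x + 5)²/64 - (y - 4)²/17 = 1
Hyperbola, center (-5, 4), transverse axis horizontal; a² = 64, b² = 17.
a = 8. Vertices at (h ± a, k).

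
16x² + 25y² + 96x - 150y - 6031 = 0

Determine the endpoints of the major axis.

(-23, 3) and (17, 3)

16(x² + 6x) + 25(y² - 6y) = 6031
Completing the square gives 16(x + 3)² + 25(y - 3)² = 6031 + 144 + 225 = 6400.
Divide by 6400: (x + 3)²/400 + (y - 3)²/256 = 1
Ellipse, center (-3, 3), major axis horizontal; a² = 400, b² = 256.
a = 20. Vertices at (h ± a, k).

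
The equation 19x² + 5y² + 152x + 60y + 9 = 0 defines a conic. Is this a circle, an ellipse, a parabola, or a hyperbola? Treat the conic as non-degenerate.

ellipse

No xy term. Coefficients of x² and y² are A = 19, C = 5.
A and C have the same sign but A ≠ C ⇒ ellipse.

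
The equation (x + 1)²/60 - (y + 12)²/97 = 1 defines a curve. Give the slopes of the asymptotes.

Center (-1, -12). The positive term is the x-term, so the transverse axis is horizontal; a² = 60, b² = 97.
For a horizontal hyperbola the asymptotes have slope ±b/a.
Here that is ±√97/2√15 = ±√1455/30.

√1455/30 and -√1455/30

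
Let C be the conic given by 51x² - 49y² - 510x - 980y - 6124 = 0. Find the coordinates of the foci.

Rearranging, 51(x² - 10x) -49(y² + 20y) = 6124.
Complete the square: 51(x - 5)² -49(y + 10)² = 6124 + 1275 - 4900 = 2499
Divide through by 2499 to get (x - 5)²/49 - (y + 10)²/51 = 1.
Hyperbola, center (5, -10), transverse axis horizontal; a² = 49, b² = 51.
c² = a² + b² = 49 + 51 = 100, so c = 10.
Foci lie on the horizontal axis through the center: (h ± c, k).

(-5, -10) and (15, -10)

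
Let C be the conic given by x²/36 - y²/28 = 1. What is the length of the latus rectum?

Center (0, 0). The positive term is the x-term, so the transverse axis is horizontal; a² = 36, b² = 28.
Latus rectum length = 2b²/a = 2·28/6 = 28/3.

28/3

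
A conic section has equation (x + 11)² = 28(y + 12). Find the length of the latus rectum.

Vertex (-11, -12); 4p = 28 so p = 7. Opens up.
Latus rectum length = |4p| = 28.

28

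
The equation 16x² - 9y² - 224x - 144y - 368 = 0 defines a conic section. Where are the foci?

Group: 16(x² - 14x) -9(y² + 16y) = 368
Complete the square in x and y: 16(x - 7)² -9(y + 8)² = 368 + 784 - 576 = 576
Divide by 576: (x - 7)²/36 - (y + 8)²/64 = 1
Hyperbola, center (7, -8), transverse axis horizontal; a² = 36, b² = 64.
c² = a² + b² = 36 + 64 = 100, so c = 10.
Foci lie on the horizontal axis through the center: (h ± c, k).

(-3, -8) and (17, -8)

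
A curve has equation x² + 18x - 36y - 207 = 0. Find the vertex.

Only x is squared. Complete the square in x: (x + 9)² = 36(y + 8).
Vertex (-9, -8); 4p = 36 so p = 9. Opens up.

(-9, -8)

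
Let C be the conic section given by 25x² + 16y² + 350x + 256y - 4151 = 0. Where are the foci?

25(x² + 14x) + 16(y² + 16y) = 4151
Complete the square: 25(x + 7)² + 16(y + 8)² = 4151 + 1225 + 1024 = 6400
Divide by 6400: (x + 7)²/256 + (y + 8)²/400 = 1
Ellipse, center (-7, -8), major axis vertical; a² = 400, b² = 256.
c² = a² - b² = 400 - 256 = 144, so c = 12.
Foci lie on the vertical axis through the center: (h, k ± c).

(-7, -20) and (-7, 4)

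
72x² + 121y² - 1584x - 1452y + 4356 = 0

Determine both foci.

72(x² - 22x) + 121(y² - 12y) = -4356
Completing the square gives 72(x - 11)² + 121(y - 6)² = -4356 + 8712 + 4356 = 8712.
Divide through by 8712 to get (x - 11)²/121 + (y - 6)²/72 = 1.
Ellipse, center (11, 6), major axis horizontal; a² = 121, b² = 72.
c² = a² - b² = 121 - 72 = 49, so c = 7.
Foci lie on the horizontal axis through the center: (h ± c, k).

(4, 6) and (18, 6)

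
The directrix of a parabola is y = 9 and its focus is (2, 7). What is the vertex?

The vertex is the midpoint between the focus and the directrix along the axis of symmetry.
Axis is vertical (directrix is horizontal). Vertex y-coordinate = (7 + 9)/2 = 8; x-coordinate = 2.

(2, 8)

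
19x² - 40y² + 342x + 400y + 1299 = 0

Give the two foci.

(-9, 5 - √59) and (-9, 5 + √59)

19(x² + 18x) -40(y² - 10y) = -1299
Complete the square in x and y: 19(x + 9)² -40(y - 5)² = -1299 + 1539 - 1000 = -760
Dividing both sides by -760: (y - 5)²/19 - (x + 9)²/40 = 1
Hyperbola, center (-9, 5), transverse axis vertical; a² = 19, b² = 40.
c² = a² + b² = 19 + 40 = 59, so c = √59.
Foci lie on the vertical axis through the center: (h, k ± c).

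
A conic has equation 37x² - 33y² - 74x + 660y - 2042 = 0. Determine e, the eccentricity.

Rearranging, 37(x² - 2x) -33(y² - 20y) = 2042.
37(x - 1)² -33(y - 10)² = 2042 + 37 - 3300 = -1221
Dividing both sides by -1221: (y - 10)²/37 - (x - 1)²/33 = 1
Hyperbola, center (1, 10), transverse axis vertical; a² = 37, b² = 33.
c² = a² + b² = 70, so c = √70.
e = c/a = √70/√37 = √2590/37.

e = √2590/37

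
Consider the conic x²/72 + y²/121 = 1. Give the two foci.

Center (0, 0). The larger denominator 121 sits under the y-term, so the major axis is vertical; a² = 121, b² = 72.
c² = a² - b² = 121 - 72 = 49, so c = 7.
Foci lie on the vertical axis through the center: (h, k ± c).

(0, -7) and (0, 7)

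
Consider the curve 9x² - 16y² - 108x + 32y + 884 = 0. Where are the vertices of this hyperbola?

Collect terms: 9(x² - 12x) -16(y² - 2y) = -884
Complete the square in x and y: 9(x - 6)² -16(y - 1)² = -884 + 324 - 16 = -576
Divide by -576: (y - 1)²/36 - (x - 6)²/64 = 1
Hyperbola, center (6, 1), transverse axis vertical; a² = 36, b² = 64.
a = 6. Vertices at (h, k ± a).

(6, -5) and (6, 7)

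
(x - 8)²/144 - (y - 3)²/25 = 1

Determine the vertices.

(-4, 3) and (20, 3)

Center (8, 3). The positive term is the x-term, so the transverse axis is horizontal; a² = 144, b² = 25.
a = 12. Vertices at (h ± a, k).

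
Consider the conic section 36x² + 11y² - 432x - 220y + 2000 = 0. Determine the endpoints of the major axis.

(6, 4) and (6, 16)

Rearranging, 36(x² - 12x) + 11(y² - 20y) = -2000.
Completing the square gives 36(x - 6)² + 11(y - 10)² = -2000 + 1296 + 1100 = 396.
Divide by 396: (x - 6)²/11 + (y - 10)²/36 = 1
Ellipse, center (6, 10), major axis vertical; a² = 36, b² = 11.
a = 6. Vertices at (h, k ± a).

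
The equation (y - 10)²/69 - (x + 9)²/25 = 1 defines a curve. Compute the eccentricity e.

e = √6486/69

Center (-9, 10). The positive term is the y-term, so the transverse axis is vertical; a² = 69, b² = 25.
c² = a² + b² = 94, so c = √94.
e = c/a = √94/√69 = √6486/69.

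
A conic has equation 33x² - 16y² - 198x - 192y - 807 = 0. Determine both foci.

33(x² - 6x) -16(y² + 12y) = 807
Complete the square: 33(x - 3)² -16(y + 6)² = 807 + 297 - 576 = 528
Dividing both sides by 528: (x - 3)²/16 - (y + 6)²/33 = 1
Hyperbola, center (3, -6), transverse axis horizontal; a² = 16, b² = 33.
c² = a² + b² = 16 + 33 = 49, so c = 7.
Foci lie on the horizontal axis through the center: (h ± c, k).

(-4, -6) and (10, -6)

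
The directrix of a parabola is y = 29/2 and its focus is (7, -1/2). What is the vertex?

(7, 7)

The vertex is the midpoint between the focus and the directrix along the axis of symmetry.
Axis is vertical (directrix is horizontal). Vertex y-coordinate = (-1/2 + 29/2)/2 = 7; x-coordinate = 7.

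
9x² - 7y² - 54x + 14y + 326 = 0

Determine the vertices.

Group: 9(x² - 6x) -7(y² - 2y) = -326
9(x - 3)² -7(y - 1)² = -326 + 81 - 7 = -252
Divide by -252: (y - 1)²/36 - (x - 3)²/28 = 1
Hyperbola, center (3, 1), transverse axis vertical; a² = 36, b² = 28.
a = 6. Vertices at (h, k ± a).

(3, -5) and (3, 7)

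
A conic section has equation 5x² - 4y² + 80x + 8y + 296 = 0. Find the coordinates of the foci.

Group the x- and y-terms: 5(x² + 16x) -4(y² - 2y) = -296
Complete the square: 5(x + 8)² -4(y - 1)² = -296 + 320 - 4 = 20
Divide through by 20 to get (x + 8)²/4 - (y - 1)²/5 = 1.
Hyperbola, center (-8, 1), transverse axis horizontal; a² = 4, b² = 5.
c² = a² + b² = 4 + 5 = 9, so c = 3.
Foci lie on the horizontal axis through the center: (h ± c, k).

(-11, 1) and (-5, 1)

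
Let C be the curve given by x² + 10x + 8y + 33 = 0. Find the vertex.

(-5, -1)

Only x is squared. Complete the square in x: (x + 5)² = -8(y + 1).
Vertex (-5, -1); 4p = -8 so p = -2. Opens down.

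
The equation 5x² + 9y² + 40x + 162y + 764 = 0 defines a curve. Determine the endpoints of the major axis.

Group: 5(x² + 8x) + 9(y² + 18y) = -764
Complete the square in x and y: 5(x + 4)² + 9(y + 9)² = -764 + 80 + 729 = 45
Dividing both sides by 45: (x + 4)²/9 + (y + 9)²/5 = 1
Ellipse, center (-4, -9), major axis horizontal; a² = 9, b² = 5.
a = 3. Vertices at (h ± a, k).

(-7, -9) and (-1, -9)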